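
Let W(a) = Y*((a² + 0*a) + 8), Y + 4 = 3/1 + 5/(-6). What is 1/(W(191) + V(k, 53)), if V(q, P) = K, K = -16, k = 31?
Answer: -2/133825 ≈ -1.4945e-5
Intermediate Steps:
Y = -11/6 (Y = -4 + (3/1 + 5/(-6)) = -4 + (3*1 + 5*(-⅙)) = -4 + (3 - ⅚) = -4 + 13/6 = -11/6 ≈ -1.8333)
V(q, P) = -16
W(a) = -44/3 - 11*a²/6 (W(a) = -11*((a² + 0*a) + 8)/6 = -11*((a² + 0) + 8)/6 = -11*(a² + 8)/6 = -11*(8 + a²)/6 = -44/3 - 11*a²/6)
1/(W(191) + V(k, 53)) = 1/((-44/3 - 11/6*191²) - 16) = 1/((-44/3 - 11/6*36481) - 16) = 1/((-44/3 - 401291/6) - 16) = 1/(-133793/2 - 16) = 1/(-133825/2) = -2/133825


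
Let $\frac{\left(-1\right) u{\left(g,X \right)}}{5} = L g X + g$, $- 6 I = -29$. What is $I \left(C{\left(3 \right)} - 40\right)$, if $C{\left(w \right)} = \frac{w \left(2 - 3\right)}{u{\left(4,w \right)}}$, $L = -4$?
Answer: $- \frac{255287}{1320} \approx -193.4$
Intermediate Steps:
$I = \frac{29}{6}$ ($I = \left(- \frac{1}{6}\right) \left(-29\right) = \frac{29}{6} \approx 4.8333$)
$u{\left(g,X \right)} = - 5 g + 20 X g$ ($u{\left(g,X \right)} = - 5 \left(- 4 g X + g\right) = - 5 \left(- 4 X g + g\right) = - 5 \left(g - 4 X g\right) = - 5 g + 20 X g$)
$C{\left(w \right)} = - \frac{w}{-20 + 80 w}$ ($C{\left(w \right)} = \frac{w \left(2 - 3\right)}{5 \cdot 4 \left(-1 + 4 w\right)} = \frac{w \left(-1\right)}{-20 + 80 w} = \frac{\left(-1\right) w}{-20 + 80 w} = - \frac{w}{-20 + 80 w}$)
$I \left(C{\left(3 \right)} - 40\right) = \frac{29 \left(\left(-1\right) 3 \frac{1}{-20 + 80 \cdot 3} - 40\right)}{6} = \frac{29 \left(\left(-1\right) 3 \frac{1}{-20 + 240} - 40\right)}{6} = \frac{29 \left(\left(-1\right) 3 \cdot \frac{1}{220} - 40\right)}{6} = \frac{29 \left(- \frac{3}{220} - 40\right)}{6} = \frac{29}{6} \left(- \frac{8803}{220}\right) = - \frac{255287}{1320}$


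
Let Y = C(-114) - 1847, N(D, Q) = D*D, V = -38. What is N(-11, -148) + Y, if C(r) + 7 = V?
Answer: -1771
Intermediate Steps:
C(r) = -45 (C(r) = -7 - 38 = -45)
N(D, Q) = D**2
Y = -1892 (Y = -45 - 1847 = -1892)
N(-11, -148) + Y = (-11)**2 - 1892 = 121 - 1892 = -1771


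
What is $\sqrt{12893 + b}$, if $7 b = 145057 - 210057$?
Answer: $\frac{\sqrt{176757}}{7} \approx 60.061$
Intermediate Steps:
$b = - \frac{65000}{7}$ ($b = \frac{145057 - 210057}{7} = \frac{1}{7} \left(-65000\right) = - \frac{65000}{7} \approx -9285.7$)
$\sqrt{12893 + b} = \sqrt{12893 - \frac{65000}{7}} = \sqrt{\frac{25251}{7}} = \frac{\sqrt{176757}}{7}$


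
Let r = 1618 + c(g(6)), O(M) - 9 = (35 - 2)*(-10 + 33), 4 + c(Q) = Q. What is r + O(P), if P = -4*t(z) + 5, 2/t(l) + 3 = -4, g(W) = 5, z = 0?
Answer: 2387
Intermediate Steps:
c(Q) = -4 + Q
t(l) = -2/7 (t(l) = 2/(-3 - 4) = 2/(-7) = 2*(-⅐) = -2/7)
P = 43/7 (P = -4*(-2/7) + 5 = 8/7 + 5 = 43/7 ≈ 6.1429)
O(M) = 768 (O(M) = 9 + (35 - 2)*(-10 + 33) = 9 + 33*23 = 9 + 759 = 768)
r = 1619 (r = 1618 + (-4 + 5) = 1618 + 1 = 1619)
r + O(P) = 1619 + 768 = 2387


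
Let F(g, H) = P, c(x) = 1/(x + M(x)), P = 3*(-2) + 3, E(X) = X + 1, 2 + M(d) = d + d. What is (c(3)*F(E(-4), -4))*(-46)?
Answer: 138/7 ≈ 19.714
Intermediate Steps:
M(d) = -2 + 2*d (M(d) = -2 + (d + d) = -2 + 2*d)
E(X) = 1 + X
P = -3 (P = -6 + 3 = -3)
c(x) = 1/(-2 + 3*x) (c(x) = 1/(x + (-2 + 2*x)) = 1/(-2 + 3*x))
F(g, H) = -3
(c(3)*F(E(-4), -4))*(-46) = (-3/(-2 + 3*3))*(-46) = (-3/(-2 + 9))*(-46) = (-3/7)*(-46) = ((⅐)*(-3))*(-46) = -3/7*(-46) = 138/7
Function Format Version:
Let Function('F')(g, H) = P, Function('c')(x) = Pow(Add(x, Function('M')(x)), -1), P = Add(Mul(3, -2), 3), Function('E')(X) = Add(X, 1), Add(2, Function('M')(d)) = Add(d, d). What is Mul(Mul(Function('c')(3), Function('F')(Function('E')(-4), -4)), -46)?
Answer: Rational(138, 7) ≈ 19.714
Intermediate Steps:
Function('M')(d) = Add(-2, Mul(2, d)) (Function('M')(d) = Add(-2, Add(d, d)) = Add(-2, Mul(2, d)))
Function('E')(X) = Add(1, X)
P = -3 (P = Add(-6, 3) = -3)
Function('c')(x) = Pow(Add(-2, Mul(3, x)), -1) (Function('c')(x) = Pow(Add(x, Add(-2, Mul(2, x))), -1) = Pow(Add(-2, Mul(3, x)), -1))
Function('F')(g, H) = -3
Mul(Mul(Function('c')(3), Function('F')(Function('E')(-4), -4)), -46) = Mul(Mul(Pow(Add(-2, Mul(3, 3)), -1), -3), -46) = Mul(Mul(Pow(Add(-2, 9), -1), -3), -46) = Mul(Mul(Pow(7, -1), -3), -46) = Mul(Mul(Rational(1, 7), -3), -46) = Mul(Rational(-3, 7), -46) = Rational(138, 7)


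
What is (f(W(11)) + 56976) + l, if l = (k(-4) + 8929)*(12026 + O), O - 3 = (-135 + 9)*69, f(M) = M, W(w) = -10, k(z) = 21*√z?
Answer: 29835181 + 140070*I ≈ 2.9835e+7 + 1.4007e+5*I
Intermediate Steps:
O = -8691 (O = 3 + (-135 + 9)*69 = 3 - 126*69 = 3 - 8694 = -8691)
l = 29778215 + 140070*I (l = (21*√(-4) + 8929)*(12026 - 8691) = (21*(2*I) + 8929)*3335 = (42*I + 8929)*3335 = (8929 + 42*I)*3335 = 29778215 + 140070*I ≈ 2.9778e+7 + 1.4007e+5*I)
(f(W(11)) + 56976) + l = (-10 + 56976) + (29778215 + 140070*I) = 56966 + (29778215 + 140070*I) = 29835181 + 140070*I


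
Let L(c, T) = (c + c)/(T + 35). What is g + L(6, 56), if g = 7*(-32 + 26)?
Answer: -3810/91 ≈ -41.868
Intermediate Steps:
L(c, T) = 2*c/(35 + T) (L(c, T) = (2*c)/(35 + T) = 2*c/(35 + T))
g = -42 (g = 7*(-6) = -42)
g + L(6, 56) = -42 + 2*6/(35 + 56) = -42 + 2*6/91 = -42 + 2*6*(1/91) = -42 + 12/91 = -3810/91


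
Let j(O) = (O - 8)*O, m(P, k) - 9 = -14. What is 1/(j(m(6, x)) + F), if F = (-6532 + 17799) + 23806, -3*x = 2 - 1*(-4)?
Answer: 1/35138 ≈ 2.8459e-5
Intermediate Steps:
x = -2 (x = -(2 - 1*(-4))/3 = -(2 + 4)/3 = -⅓*6 = -2)
m(P, k) = -5 (m(P, k) = 9 - 14 = -5)
F = 35073 (F = 11267 + 23806 = 35073)
j(O) = O*(-8 + O) (j(O) = (-8 + O)*O = O*(-8 + O))
1/(j(m(6, x)) + F) = 1/(-5*(-8 - 5) + 35073) = 1/(-5*(-13) + 35073) = 1/(65 + 35073) = 1/35138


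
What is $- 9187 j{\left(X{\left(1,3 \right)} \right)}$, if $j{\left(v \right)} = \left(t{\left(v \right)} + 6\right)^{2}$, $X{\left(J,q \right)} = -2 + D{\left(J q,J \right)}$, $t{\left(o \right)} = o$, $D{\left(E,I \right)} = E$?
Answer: $-450163$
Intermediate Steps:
$X{\left(J,q \right)} = -2 + J q$
$j{\left(v \right)} = \left(6 + v\right)^{2}$ ($j{\left(v \right)} = \left(v + 6\right)^{2} = \left(6 + v\right)^{2}$)
$- 9187 j{\left(X{\left(1,3 \right)} \right)} = - 9187 \left(6 + \left(-2 + 1 \cdot 3\right)\right)^{2} = - 9187 \left(6 + \left(-2 + 3\right)\right)^{2} = - 9187 \left(6 + 1\right)^{2} = - 9187 \cdot 7^{2} = \left(-9187\right) 49 = -450163$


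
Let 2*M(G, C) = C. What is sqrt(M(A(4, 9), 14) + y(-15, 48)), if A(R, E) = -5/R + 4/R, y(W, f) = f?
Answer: sqrt(55) ≈ 7.4162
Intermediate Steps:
A(R, E) = -1/R
M(G, C) = C/2
sqrt(M(A(4, 9), 14) + y(-15, 48)) = sqrt((1/2)*14 + 48) = sqrt(7 + 48) = sqrt(55)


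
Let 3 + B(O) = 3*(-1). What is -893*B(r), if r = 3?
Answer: 5358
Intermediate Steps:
B(O) = -6 (B(O) = -3 + 3*(-1) = -3 - 3 = -6)
-893*B(r) = -893*(-6) = 5358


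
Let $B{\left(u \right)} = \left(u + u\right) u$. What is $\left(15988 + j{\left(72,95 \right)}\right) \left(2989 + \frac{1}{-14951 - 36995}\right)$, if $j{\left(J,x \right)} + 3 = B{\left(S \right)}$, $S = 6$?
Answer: $\frac{2493115683801}{51946} \approx 4.7994 \cdot 10^{7}$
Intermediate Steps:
$B{\left(u \right)} = 2 u^{2}$ ($B{\left(u \right)} = 2 u u = 2 u^{2}$)
$j{\left(J,x \right)} = 69$ ($j{\left(J,x \right)} = -3 + 2 \cdot 6^{2} = -3 + 2 \cdot 36 = -3 + 72 = 69$)
$\left(15988 + j{\left(72,95 \right)}\right) \left(2989 + \frac{1}{-14951 - 36995}\right) = \left(15988 + 69\right) \left(2989 + \frac{1}{-14951 - 36995}\right) = 16057 \left(2989 + \frac{1}{-51946}\right) = 16057 \left(2989 - \frac{1}{51946}\right) = 16057 \cdot \frac{155266593}{51946} = \frac{2493115683801}{51946}$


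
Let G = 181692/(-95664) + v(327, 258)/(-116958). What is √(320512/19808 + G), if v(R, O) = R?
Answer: √33029884224797468229073/48095741662 ≈ 3.7787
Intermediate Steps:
G = -295577987/155398196 (G = 181692/(-95664) + 327/(-116958) = 181692*(-1/95664) + 327*(-1/116958) = -15141/7972 - 109/38986 = -295577987/155398196 ≈ -1.9021)
√(320512/19808 + G) = √(320512/19808 - 295577987/155398196) = √(320512*(1/19808) - 295577987/155398196) = √(10016/619 - 295577987/155398196) = √(1373505557183/96191483324) = √33029884224797468229073/48095741662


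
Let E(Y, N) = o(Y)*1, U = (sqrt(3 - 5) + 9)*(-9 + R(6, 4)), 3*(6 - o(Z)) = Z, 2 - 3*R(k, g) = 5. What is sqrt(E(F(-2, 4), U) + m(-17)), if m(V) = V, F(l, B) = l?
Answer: I*sqrt(93)/3 ≈ 3.2146*I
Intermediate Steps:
R(k, g) = -1 (R(k, g) = 2/3 - 1/3*5 = 2/3 - 5/3 = -1)
o(Z) = 6 - Z/3
U = -90 - 10*I*sqrt(2) (U = (sqrt(3 - 5) + 9)*(-9 - 1) = (sqrt(-2) + 9)*(-10) = (I*sqrt(2) + 9)*(-10) = (9 + I*sqrt(2))*(-10) = -90 - 10*I*sqrt(2) ≈ -90.0 - 14.142*I)
E(Y, N) = 6 - Y/3 (E(Y, N) = (6 - Y/3)*1 = 6 - Y/3)
sqrt(E(F(-2, 4), U) + m(-17)) = sqrt((6 - 1/3*(-2)) - 17) = sqrt((6 + 2/3) - 17) = sqrt(20/3 - 17) = sqrt(-31/3) = I*sqrt(93)/3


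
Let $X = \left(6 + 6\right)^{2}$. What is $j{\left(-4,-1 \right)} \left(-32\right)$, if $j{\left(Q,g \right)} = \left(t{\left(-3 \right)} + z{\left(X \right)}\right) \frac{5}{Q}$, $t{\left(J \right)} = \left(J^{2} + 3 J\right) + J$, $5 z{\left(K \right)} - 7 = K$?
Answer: $1088$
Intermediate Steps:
$X = 144$ ($X = 12^{2} = 144$)
$z{\left(K \right)} = \frac{7}{5} + \frac{K}{5}$
$t{\left(J \right)} = J^{2} + 4 J$
$j{\left(Q,g \right)} = \frac{136}{Q}$ ($j{\left(Q,g \right)} = \left(- 3 \left(4 - 3\right) + \left(\frac{7}{5} + \frac{1}{5} \cdot 144\right)\right) \frac{5}{Q} = \left(\left(-3\right) 1 + \left(\frac{7}{5} + \frac{144}{5}\right)\right) \frac{5}{Q} = \left(-3 + \frac{151}{5}\right) \frac{5}{Q} = \frac{136 \frac{5}{Q}}{5} = \frac{136}{Q}$)
$j{\left(-4,-1 \right)} \left(-32\right) = \frac{136}{-4} \left(-32\right) = 136 \left(- \frac{1}{4}\right) \left(-32\right) = \left(-34\right) \left(-32\right) = 1088$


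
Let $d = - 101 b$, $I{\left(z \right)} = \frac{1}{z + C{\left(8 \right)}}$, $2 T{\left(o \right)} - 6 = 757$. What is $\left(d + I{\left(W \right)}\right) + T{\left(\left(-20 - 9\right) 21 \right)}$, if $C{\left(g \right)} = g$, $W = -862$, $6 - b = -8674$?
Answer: $- \frac{374179460}{427} \approx -8.763 \cdot 10^{5}$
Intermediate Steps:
$b = 8680$ ($b = 6 - -8674 = 6 + 8674 = 8680$)
$T{\left(o \right)} = \frac{763}{2}$ ($T{\left(o \right)} = 3 + \frac{1}{2} \cdot 757 = 3 + \frac{757}{2} = \frac{763}{2}$)
$I{\left(z \right)} = \frac{1}{8 + z}$ ($I{\left(z \right)} = \frac{1}{z + 8} = \frac{1}{8 + z}$)
$d = -876680$ ($d = \left(-101\right) 8680 = -876680$)
$\left(d + I{\left(W \right)}\right) + T{\left(\left(-20 - 9\right) 21 \right)} = \left(-876680 + \frac{1}{8 - 862}\right) + \frac{763}{2} = \left(-876680 + \frac{1}{-854}\right) + \frac{763}{2} = \left(-876680 - \frac{1}{854}\right) + \frac{763}{2} = - \frac{748684721}{854} + \frac{763}{2} = - \frac{374179460}{427}$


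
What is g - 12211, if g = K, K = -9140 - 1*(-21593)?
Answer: 242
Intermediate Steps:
K = 12453 (K = -9140 + 21593 = 12453)
g = 12453
g - 12211 = 12453 - 12211 = 242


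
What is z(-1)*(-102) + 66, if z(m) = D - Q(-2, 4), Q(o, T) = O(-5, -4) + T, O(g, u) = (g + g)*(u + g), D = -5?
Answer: 10164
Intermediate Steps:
O(g, u) = 2*g*(g + u) (O(g, u) = (2*g)*(g + u) = 2*g*(g + u))
Q(o, T) = 90 + T (Q(o, T) = 2*(-5)*(-5 - 4) + T = 2*(-5)*(-9) + T = 90 + T)
z(m) = -99 (z(m) = -5 - (90 + 4) = -5 - 1*94 = -5 - 94 = -99)
z(-1)*(-102) + 66 = -99*(-102) + 66 = 10098 + 66 = 10164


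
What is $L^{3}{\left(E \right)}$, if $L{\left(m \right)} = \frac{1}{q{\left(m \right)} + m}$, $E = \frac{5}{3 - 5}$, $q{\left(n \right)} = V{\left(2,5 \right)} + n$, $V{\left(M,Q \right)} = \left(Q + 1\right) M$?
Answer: $\frac{1}{343} \approx 0.0029155$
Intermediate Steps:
$V{\left(M,Q \right)} = M \left(1 + Q\right)$ ($V{\left(M,Q \right)} = \left(1 + Q\right) M = M \left(1 + Q\right)$)
$q{\left(n \right)} = 12 + n$ ($q{\left(n \right)} = 2 \left(1 + 5\right) + n = 2 \cdot 6 + n = 12 + n$)
$E = - \frac{5}{2}$ ($E = \frac{5}{-2} = 5 \left(- \frac{1}{2}\right) = - \frac{5}{2} \approx -2.5$)
$L{\left(m \right)} = \frac{1}{12 + 2 m}$ ($L{\left(m \right)} = \frac{1}{\left(12 + m\right) + m} = \frac{1}{12 + 2 m}$)
$L^{3}{\left(E \right)} = \left(\frac{1}{2 \left(6 - \frac{5}{2}\right)}\right)^{3} = \left(\frac{1}{2 \cdot \frac{7}{2}}\right)^{3} = \left(\frac{1}{2} \cdot \frac{2}{7}\right)^{3} = \left(\frac{1}{7}\right)^{3} = \frac{1}{343}$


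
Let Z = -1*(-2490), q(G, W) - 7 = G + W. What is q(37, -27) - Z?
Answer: -2473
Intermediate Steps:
q(G, W) = 7 + G + W (q(G, W) = 7 + (G + W) = 7 + G + W)
Z = 2490
q(37, -27) - Z = (7 + 37 - 27) - 1*2490 = 17 - 2490 = -2473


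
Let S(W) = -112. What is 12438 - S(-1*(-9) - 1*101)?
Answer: 12550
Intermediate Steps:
12438 - S(-1*(-9) - 1*101) = 12438 - 1*(-112) = 12438 + 112 = 12550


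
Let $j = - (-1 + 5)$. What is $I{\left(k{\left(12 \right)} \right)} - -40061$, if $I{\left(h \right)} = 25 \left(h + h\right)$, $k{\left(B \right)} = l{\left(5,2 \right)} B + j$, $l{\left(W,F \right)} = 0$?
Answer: $39861$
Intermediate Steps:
$j = -4$ ($j = \left(-1\right) 4 = -4$)
$k{\left(B \right)} = -4$ ($k{\left(B \right)} = 0 B - 4 = 0 - 4 = -4$)
$I{\left(h \right)} = 50 h$ ($I{\left(h \right)} = 25 \cdot 2 h = 50 h$)
$I{\left(k{\left(12 \right)} \right)} - -40061 = 50 \left(-4\right) - -40061 = -200 + 40061 = 39861$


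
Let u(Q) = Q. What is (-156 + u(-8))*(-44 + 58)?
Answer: -2296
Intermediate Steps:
(-156 + u(-8))*(-44 + 58) = (-156 - 8)*(-44 + 58) = -164*14 = -2296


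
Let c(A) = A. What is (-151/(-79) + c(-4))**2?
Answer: 27225/6241 ≈ 4.3623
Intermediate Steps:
(-151/(-79) + c(-4))**2 = (-151/(-79) - 4)**2 = (-151*(-1/79) - 4)**2 = (151/79 - 4)**2 = (-165/79)**2 = 27225/6241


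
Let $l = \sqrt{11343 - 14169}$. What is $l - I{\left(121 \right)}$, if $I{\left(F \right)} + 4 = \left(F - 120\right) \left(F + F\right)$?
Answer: $-238 + 3 i \sqrt{314} \approx -238.0 + 53.16 i$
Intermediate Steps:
$l = 3 i \sqrt{314}$ ($l = \sqrt{-2826} = 3 i \sqrt{314} \approx 53.16 i$)
$I{\left(F \right)} = -4 + 2 F \left(-120 + F\right)$ ($I{\left(F \right)} = -4 + \left(F - 120\right) \left(F + F\right) = -4 + \left(-120 + F\right) 2 F = -4 + 2 F \left(-120 + F\right)$)
$l - I{\left(121 \right)} = 3 i \sqrt{314} - \left(-4 - 29040 + 2 \cdot 121^{2}\right) = 3 i \sqrt{314} - \left(-4 - 29040 + 2 \cdot 14641\right) = 3 i \sqrt{314} - \left(-4 - 29040 + 29282\right) = 3 i \sqrt{314} - 238 = -238 + 3 i \sqrt{314}$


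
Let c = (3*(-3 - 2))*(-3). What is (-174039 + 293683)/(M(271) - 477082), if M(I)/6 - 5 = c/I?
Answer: -16211762/64640411 ≈ -0.25080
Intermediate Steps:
c = 45 (c = (3*(-5))*(-3) = -15*(-3) = 45)
M(I) = 30 + 270/I (M(I) = 30 + 6*(45/I) = 30 + 270/I)
(-174039 + 293683)/(M(271) - 477082) = (-174039 + 293683)/((30 + 270/271) - 477082) = 119644/((30 + 270*(1/271)) - 477082) = 119644/((30 + 270/271) - 477082) = 119644/(8400/271 - 477082) = 119644/(-129280822/271) = 119644*(-271/129280822) = -16211762/64640411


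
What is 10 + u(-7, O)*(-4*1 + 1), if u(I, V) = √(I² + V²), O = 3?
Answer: 10 - 3*√58 ≈ -12.847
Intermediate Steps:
10 + u(-7, O)*(-4*1 + 1) = 10 + √((-7)² + 3²)*(-4*1 + 1) = 10 + √(49 + 9)*(-4 + 1) = 10 + √58*(-3) = 10 - 3*√58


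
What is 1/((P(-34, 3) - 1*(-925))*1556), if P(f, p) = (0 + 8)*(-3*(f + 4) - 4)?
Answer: 1/2509828 ≈ 3.9843e-7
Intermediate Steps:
P(f, p) = -128 - 24*f (P(f, p) = 8*(-3*(4 + f) - 4) = 8*((-12 - 3*f) - 4) = 8*(-16 - 3*f) = -128 - 24*f)
1/((P(-34, 3) - 1*(-925))*1556) = 1/(((-128 - 24*(-34)) - 1*(-925))*1556) = 1/(((-128 + 816) + 925)*1556) = 1/((688 + 925)*1556) = 1/(1613*1556) = 1/2509828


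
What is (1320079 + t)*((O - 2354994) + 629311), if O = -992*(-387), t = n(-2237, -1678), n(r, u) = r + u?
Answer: -1766001215756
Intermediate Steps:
t = -3915 (t = -2237 - 1678 = -3915)
O = 383904
(1320079 + t)*((O - 2354994) + 629311) = (1320079 - 3915)*((383904 - 2354994) + 629311) = 1316164*(-1971090 + 629311) = 1316164*(-1341779) = -1766001215756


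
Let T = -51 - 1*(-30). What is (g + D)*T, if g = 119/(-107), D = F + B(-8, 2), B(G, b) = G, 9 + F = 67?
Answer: -109851/107 ≈ -1026.6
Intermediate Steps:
F = 58 (F = -9 + 67 = 58)
T = -21 (T = -51 + 30 = -21)
D = 50 (D = 58 - 8 = 50)
g = -119/107 (g = 119*(-1/107) = -119/107 ≈ -1.1122)
(g + D)*T = (-119/107 + 50)*(-21) = (5231/107)*(-21) = -109851/107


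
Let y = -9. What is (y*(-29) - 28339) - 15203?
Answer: -43281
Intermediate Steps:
(y*(-29) - 28339) - 15203 = (-9*(-29) - 28339) - 15203 = (261 - 28339) - 15203 = -28078 - 15203 = -43281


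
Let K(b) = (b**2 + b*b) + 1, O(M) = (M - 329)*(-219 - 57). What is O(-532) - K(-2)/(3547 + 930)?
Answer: 1063896363/4477 ≈ 2.3764e+5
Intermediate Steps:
O(M) = 90804 - 276*M (O(M) = (-329 + M)*(-276) = 90804 - 276*M)
K(b) = 1 + 2*b**2 (K(b) = (b**2 + b**2) + 1 = 2*b**2 + 1 = 1 + 2*b**2)
O(-532) - K(-2)/(3547 + 930) = (90804 - 276*(-532)) - (1 + 2*(-2)**2)/(3547 + 930) = (90804 + 146832) - (1 + 2*4)/4477 = 237636 - (1 + 8)/4477 = 237636 - 9/4477 = 1063896363/4477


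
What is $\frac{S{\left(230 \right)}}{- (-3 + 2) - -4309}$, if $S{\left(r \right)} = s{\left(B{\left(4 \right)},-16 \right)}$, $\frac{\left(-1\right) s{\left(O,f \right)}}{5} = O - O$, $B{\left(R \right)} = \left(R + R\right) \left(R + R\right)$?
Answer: $0$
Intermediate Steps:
$B{\left(R \right)} = 4 R^{2}$ ($B{\left(R \right)} = 2 R 2 R = 4 R^{2}$)
$s{\left(O,f \right)} = 0$ ($s{\left(O,f \right)} = - 5 \left(O - O\right) = \left(-5\right) 0 = 0$)
$S{\left(r \right)} = 0$
$\frac{S{\left(230 \right)}}{- (-3 + 2) - -4309} = \frac{0}{- (-3 + 2) - -4309} = \frac{0}{\left(-1\right) \left(-1\right) + 4309} = \frac{0}{1 + 4309} = \frac{0}{4310} = 0 \cdot \frac{1}{4310} = 0$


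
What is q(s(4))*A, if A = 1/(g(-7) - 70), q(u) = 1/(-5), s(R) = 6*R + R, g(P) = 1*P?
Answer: 1/385 ≈ 0.0025974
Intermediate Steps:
g(P) = P
s(R) = 7*R
q(u) = -⅕
A = -1/77 (A = 1/(-7 - 70) = 1/(-77) = -1/77 ≈ -0.012987)
q(s(4))*A = -⅕*(-1/77) = 1/385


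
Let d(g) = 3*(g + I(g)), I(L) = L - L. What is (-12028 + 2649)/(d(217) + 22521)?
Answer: -9379/23172 ≈ -0.40476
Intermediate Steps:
I(L) = 0
d(g) = 3*g (d(g) = 3*(g + 0) = 3*g)
(-12028 + 2649)/(d(217) + 22521) = (-12028 + 2649)/(3*217 + 22521) = -9379/(651 + 22521) = -9379/23172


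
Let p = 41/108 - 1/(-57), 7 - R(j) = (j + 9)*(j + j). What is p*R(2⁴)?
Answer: -646295/2052 ≈ -314.96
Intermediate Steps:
R(j) = 7 - 2*j*(9 + j) (R(j) = 7 - (j + 9)*(j + j) = 7 - (9 + j)*2*j = 7 - 2*j*(9 + j))
p = 815/2052 (p = 41*(1/108) - 1*(-1/57) = 41/108 + 1/57 = 815/2052 ≈ 0.39717)
p*R(2⁴) = 815*(7 - 18*2⁴ - 2*(2⁴)²)/2052 = 815*(7 - 18*16 - 2*16²)/2052 = 815*(7 - 288 - 2*256)/2052 = 815*(7 - 288 - 512)/2052 = (815/2052)*(-793) = -646295/2052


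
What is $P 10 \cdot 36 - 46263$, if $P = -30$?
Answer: $-57063$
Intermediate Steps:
$P 10 \cdot 36 - 46263 = \left(-30\right) 10 \cdot 36 - 46263 = \left(-300\right) 36 - 46263 = -10800 - 46263 = -57063$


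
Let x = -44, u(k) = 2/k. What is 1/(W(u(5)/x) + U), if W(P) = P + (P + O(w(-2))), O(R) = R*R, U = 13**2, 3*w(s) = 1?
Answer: 495/83701 ≈ 0.0059139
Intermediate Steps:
w(s) = 1/3 (w(s) = (1/3)*1 = 1/3)
U = 169
O(R) = R**2
W(P) = 1/9 + 2*P (W(P) = P + (P + (1/3)**2) = P + (P + 1/9) = P + (1/9 + P) = 1/9 + 2*P)
1/(W(u(5)/x) + U) = 1/((1/9 + 2*((2/5)/(-44))) + 169) = 1/((1/9 + 2*((2*(1/5))*(-1/44))) + 169) = 1/((1/9 + 2*((2/5)*(-1/44))) + 169) = 1/((1/9 + 2*(-1/110)) + 169) = 1/((1/9 - 1/55) + 169) = 1/(46/495 + 169) = 1/(83701/495) = 495/83701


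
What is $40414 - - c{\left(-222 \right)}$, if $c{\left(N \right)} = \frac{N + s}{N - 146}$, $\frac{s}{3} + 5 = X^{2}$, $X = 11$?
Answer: $\frac{7436113}{184} \approx 40414.0$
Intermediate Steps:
$s = 348$ ($s = -15 + 3 \cdot 11^{2} = -15 + 3 \cdot 121 = -15 + 363 = 348$)
$c{\left(N \right)} = \frac{348 + N}{-146 + N}$ ($c{\left(N \right)} = \frac{N + 348}{N - 146} = \frac{348 + N}{N - 146} = \frac{348 + N}{-146 + N}$)
$40414 - - c{\left(-222 \right)} = 40414 - - \frac{348 - 222}{-146 - 222} = 40414 - - \frac{126}{-368} = 40414 - - \frac{\left(-1\right) 126}{368} = 40414 - \left(-1\right) \left(- \frac{63}{184}\right) = 40414 - \frac{63}{184} = \frac{7436113}{184}$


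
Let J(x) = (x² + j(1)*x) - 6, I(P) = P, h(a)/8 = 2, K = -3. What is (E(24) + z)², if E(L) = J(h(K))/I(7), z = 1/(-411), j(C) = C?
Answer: 243890689/168921 ≈ 1443.8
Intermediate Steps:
z = -1/411 ≈ -0.0024331
h(a) = 16 (h(a) = 8*2 = 16)
J(x) = -6 + x + x² (J(x) = (x² + 1*x) - 6 = (x² + x) - 6 = (x + x²) - 6 = -6 + x + x²)
E(L) = 38 (E(L) = (-6 + 16 + 16²)/7 = (-6 + 16 + 256)*(⅐) = 266*(⅐) = 38)
(E(24) + z)² = (38 - 1/411)² = (15617/411)² = 243890689/168921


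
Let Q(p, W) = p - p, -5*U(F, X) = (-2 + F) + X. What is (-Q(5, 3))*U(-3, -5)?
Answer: 0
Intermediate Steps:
U(F, X) = ⅖ - F/5 - X/5 (U(F, X) = -((-2 + F) + X)/5 = -(-2 + F + X)/5 = ⅖ - F/5 - X/5)
Q(p, W) = 0
(-Q(5, 3))*U(-3, -5) = (-1*0)*(⅖ - ⅕*(-3) - ⅕*(-5)) = 0*(⅖ + ⅗ + 1) = 0*2 = 0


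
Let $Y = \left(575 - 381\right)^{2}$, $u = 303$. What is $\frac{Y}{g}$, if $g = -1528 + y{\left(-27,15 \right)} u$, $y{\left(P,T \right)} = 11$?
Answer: $\frac{37636}{1805} \approx 20.851$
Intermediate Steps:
$Y = 37636$ ($Y = 194^{2} = 37636$)
$g = 1805$ ($g = -1528 + 11 \cdot 303 = -1528 + 3333 = 1805$)
$\frac{Y}{g} = \frac{37636}{1805}$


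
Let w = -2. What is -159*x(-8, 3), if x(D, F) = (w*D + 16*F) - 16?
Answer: -7632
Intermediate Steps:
x(D, F) = -16 - 2*D + 16*F (x(D, F) = (-2*D + 16*F) - 16 = -16 - 2*D + 16*F)
-159*x(-8, 3) = -159*(-16 - 2*(-8) + 16*3) = -159*(-16 + 16 + 48) = -159*48 = -7632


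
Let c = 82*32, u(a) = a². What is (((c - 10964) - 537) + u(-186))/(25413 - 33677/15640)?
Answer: 23661480/23377979 ≈ 1.0121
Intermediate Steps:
c = 2624
(((c - 10964) - 537) + u(-186))/(25413 - 33677/15640) = (((2624 - 10964) - 537) + (-186)²)/(25413 - 33677/15640) = ((-8340 - 537) + 34596)/(25413 - 33677*1/15640) = (-8877 + 34596)/(25413 - 1981/920) = 25719/(23377979/920) = 25719*(920/23377979) = 23661480/23377979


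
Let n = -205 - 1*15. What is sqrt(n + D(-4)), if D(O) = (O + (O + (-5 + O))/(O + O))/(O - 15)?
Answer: I*sqrt(3518)/4 ≈ 14.828*I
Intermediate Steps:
D(O) = (O + (-5 + 2*O)/(2*O))/(-15 + O) (D(O) = (O + (-5 + 2*O)/((2*O)))/(-15 + O) = (O + (-5 + 2*O)*(1/(2*O)))/(-15 + O) = (O + (-5 + 2*O)/(2*O))/(-15 + O))
n = -220 (n = -205 - 15 = -220)
sqrt(n + D(-4)) = sqrt(-220 + (-5/2 - 4 + (-4)**2)/((-4)*(-15 - 4))) = sqrt(-220 - 1/4*(-5/2 - 4 + 16)/(-19)) = sqrt(-220 - 1/4*(-1/19)*19/2) = sqrt(-220 + 1/8) = sqrt(-1759/8) = I*sqrt(3518)/4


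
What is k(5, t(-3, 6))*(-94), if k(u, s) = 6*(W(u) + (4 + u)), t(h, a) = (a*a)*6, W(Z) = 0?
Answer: -5076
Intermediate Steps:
t(h, a) = 6*a² (t(h, a) = a²*6 = 6*a²)
k(u, s) = 24 + 6*u (k(u, s) = 6*(0 + (4 + u)) = 6*(4 + u) = 24 + 6*u)
k(5, t(-3, 6))*(-94) = (24 + 6*5)*(-94) = (24 + 30)*(-94) = 54*(-94) = -5076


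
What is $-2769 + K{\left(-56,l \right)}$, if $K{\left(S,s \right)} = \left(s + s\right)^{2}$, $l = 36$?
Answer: $2415$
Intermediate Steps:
$K{\left(S,s \right)} = 4 s^{2}$ ($K{\left(S,s \right)} = \left(2 s\right)^{2} = 4 s^{2}$)
$-2769 + K{\left(-56,l \right)} = -2769 + 4 \cdot 36^{2} = -2769 + 4 \cdot 1296 = -2769 + 5184 = 2415$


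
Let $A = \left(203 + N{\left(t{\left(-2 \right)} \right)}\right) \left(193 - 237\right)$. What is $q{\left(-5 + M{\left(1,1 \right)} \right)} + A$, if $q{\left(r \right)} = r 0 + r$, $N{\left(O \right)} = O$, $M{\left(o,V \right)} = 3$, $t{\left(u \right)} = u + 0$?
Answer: $-8846$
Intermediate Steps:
$t{\left(u \right)} = u$
$q{\left(r \right)} = r$ ($q{\left(r \right)} = 0 + r = r$)
$A = -8844$ ($A = \left(203 - 2\right) \left(193 - 237\right) = 201 \left(-44\right) = -8844$)
$q{\left(-5 + M{\left(1,1 \right)} \right)} + A = \left(-5 + 3\right) - 8844 = -2 - 8844 = -8846$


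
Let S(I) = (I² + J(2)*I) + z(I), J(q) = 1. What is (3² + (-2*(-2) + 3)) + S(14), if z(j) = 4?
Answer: 230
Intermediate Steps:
S(I) = 4 + I + I² (S(I) = (I² + 1*I) + 4 = (I² + I) + 4 = (I + I²) + 4 = 4 + I + I²)
(3² + (-2*(-2) + 3)) + S(14) = (3² + (-2*(-2) + 3)) + (4 + 14 + 14²) = (9 + (4 + 3)) + (4 + 14 + 196) = (9 + 7) + 214 = 16 + 214 = 230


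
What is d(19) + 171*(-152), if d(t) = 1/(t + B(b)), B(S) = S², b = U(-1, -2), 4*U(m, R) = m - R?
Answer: -7927544/305 ≈ -25992.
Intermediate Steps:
U(m, R) = -R/4 + m/4 (U(m, R) = (m - R)/4 = -R/4 + m/4)
b = ¼ (b = -¼*(-2) + (¼)*(-1) = ½ - ¼ = ¼ ≈ 0.25000)
d(t) = 1/(1/16 + t) (d(t) = 1/(t + (¼)²) = 1/(t + 1/16) = 1/(1/16 + t))
d(19) + 171*(-152) = 16/(1 + 16*19) + 171*(-152) = 16/(1 + 304) - 25992 = 16/305 - 25992 = -7927544/305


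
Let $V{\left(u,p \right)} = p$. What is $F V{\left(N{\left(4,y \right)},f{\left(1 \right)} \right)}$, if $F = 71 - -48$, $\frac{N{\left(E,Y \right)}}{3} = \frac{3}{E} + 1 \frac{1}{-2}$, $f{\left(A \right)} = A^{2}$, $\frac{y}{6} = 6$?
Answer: $119$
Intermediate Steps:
$y = 36$ ($y = 6 \cdot 6 = 36$)
$N{\left(E,Y \right)} = - \frac{3}{2} + \frac{9}{E}$ ($N{\left(E,Y \right)} = 3 \left(\frac{3}{E} + 1 \frac{1}{-2}\right) = 3 \left(\frac{3}{E} + 1 \left(- \frac{1}{2}\right)\right) = 3 \left(\frac{3}{E} - \frac{1}{2}\right) = 3 \left(- \frac{1}{2} + \frac{3}{E}\right) = - \frac{3}{2} + \frac{9}{E}$)
$F = 119$ ($F = 71 + 48 = 119$)
$F V{\left(N{\left(4,y \right)},f{\left(1 \right)} \right)} = 119 \cdot 1^{2} = 119 \cdot 1 = 119$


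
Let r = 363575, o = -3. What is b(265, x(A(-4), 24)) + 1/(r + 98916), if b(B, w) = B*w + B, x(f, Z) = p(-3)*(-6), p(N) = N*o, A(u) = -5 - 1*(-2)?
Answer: -6495686094/462491 ≈ -14045.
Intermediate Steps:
A(u) = -3 (A(u) = -5 + 2 = -3)
p(N) = -3*N (p(N) = N*(-3) = -3*N)
x(f, Z) = -54 (x(f, Z) = -3*(-3)*(-6) = 9*(-6) = -54)
b(B, w) = B + B*w
b(265, x(A(-4), 24)) + 1/(r + 98916) = 265*(1 - 54) + 1/(363575 + 98916) = 265*(-53) + 1/462491 = -14045 + 1/462491 = -6495686094/462491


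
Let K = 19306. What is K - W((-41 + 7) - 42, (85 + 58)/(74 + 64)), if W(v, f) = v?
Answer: 19382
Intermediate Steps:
K - W((-41 + 7) - 42, (85 + 58)/(74 + 64)) = 19306 - ((-41 + 7) - 42) = 19306 - (-34 - 42) = 19306 - 1*(-76) = 19306 + 76 = 19382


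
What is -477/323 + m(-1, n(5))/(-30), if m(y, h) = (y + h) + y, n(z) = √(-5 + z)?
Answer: -6832/4845 ≈ -1.4101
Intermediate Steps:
m(y, h) = h + 2*y (m(y, h) = (h + y) + y = h + 2*y)
-477/323 + m(-1, n(5))/(-30) = -477/323 + (√(-5 + 5) + 2*(-1))/(-30) = -477*1/323 + (√0 - 2)*(-1/30) = -477/323 + (0 - 2)*(-1/30) = -477/323 - 2*(-1/30) = -477/323 + 1/15 = -6832/4845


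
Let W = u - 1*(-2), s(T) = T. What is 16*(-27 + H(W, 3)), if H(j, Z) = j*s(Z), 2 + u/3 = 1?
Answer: -480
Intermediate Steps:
u = -3 (u = -6 + 3*1 = -6 + 3 = -3)
W = -1 (W = -3 - 1*(-2) = -3 + 2 = -1)
H(j, Z) = Z*j (H(j, Z) = j*Z = Z*j)
16*(-27 + H(W, 3)) = 16*(-27 + 3*(-1)) = 16*(-27 - 3) = 16*(-30) = -480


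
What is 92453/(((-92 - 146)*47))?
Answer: -92453/11186 ≈ -8.2651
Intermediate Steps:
92453/(((-92 - 146)*47)) = 92453/((-238*47)) = 92453/(-11186) = 92453*(-1/11186) = -92453/11186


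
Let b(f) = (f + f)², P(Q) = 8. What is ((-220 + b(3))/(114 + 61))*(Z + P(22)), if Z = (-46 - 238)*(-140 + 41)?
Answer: -5174816/175 ≈ -29570.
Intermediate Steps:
b(f) = 4*f² (b(f) = (2*f)² = 4*f²)
Z = 28116 (Z = -284*(-99) = 28116)
((-220 + b(3))/(114 + 61))*(Z + P(22)) = ((-220 + 4*3²)/(114 + 61))*(28116 + 8) = ((-220 + 4*9)/175)*28124 = ((-220 + 36)*(1/175))*28124 = -184*1/175*28124 = -184/175*28124 = -5174816/175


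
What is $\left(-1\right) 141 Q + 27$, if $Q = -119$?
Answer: $16806$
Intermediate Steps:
$\left(-1\right) 141 Q + 27 = \left(-1\right) 141 \left(-119\right) + 27 = \left(-141\right) \left(-119\right) + 27 = 16779 + 27 = 16806$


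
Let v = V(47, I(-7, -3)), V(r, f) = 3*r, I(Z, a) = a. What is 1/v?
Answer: 1/141 ≈ 0.0070922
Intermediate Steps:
v = 141 (v = 3*47 = 141)
1/v = 1/141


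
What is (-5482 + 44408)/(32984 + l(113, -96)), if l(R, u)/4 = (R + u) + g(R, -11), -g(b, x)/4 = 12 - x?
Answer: 19463/16342 ≈ 1.1910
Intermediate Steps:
g(b, x) = -48 + 4*x (g(b, x) = -4*(12 - x) = -48 + 4*x)
l(R, u) = -368 + 4*R + 4*u (l(R, u) = 4*((R + u) + (-48 + 4*(-11))) = 4*((R + u) + (-48 - 44)) = 4*((R + u) - 92) = 4*(-92 + R + u) = -368 + 4*R + 4*u)
(-5482 + 44408)/(32984 + l(113, -96)) = (-5482 + 44408)/(32984 + (-368 + 4*113 + 4*(-96))) = 38926/(32984 + (-368 + 452 - 384)) = 38926/(32984 - 300) = 38926/32684 = 38926*(1/32684) = 19463/16342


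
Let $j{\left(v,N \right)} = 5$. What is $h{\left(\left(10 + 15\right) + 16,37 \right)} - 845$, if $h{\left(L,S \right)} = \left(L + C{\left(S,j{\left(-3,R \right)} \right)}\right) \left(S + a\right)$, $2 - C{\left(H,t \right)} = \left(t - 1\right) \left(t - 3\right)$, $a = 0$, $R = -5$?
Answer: $450$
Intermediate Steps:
$C{\left(H,t \right)} = 2 - \left(-1 + t\right) \left(-3 + t\right)$ ($C{\left(H,t \right)} = 2 - \left(t - 1\right) \left(t - 3\right) = 2 - \left(-1 + t\right) \left(-3 + t\right)$)
$h{\left(L,S \right)} = S \left(-6 + L\right)$ ($h{\left(L,S \right)} = \left(L - 6\right) \left(S + 0\right) = \left(L - 6\right) S = \left(-6 + L\right) S = S \left(-6 + L\right)$)
$h{\left(\left(10 + 15\right) + 16,37 \right)} - 845 = 37 \left(-6 + \left(\left(10 + 15\right) + 16\right)\right) - 845 = 37 \left(-6 + \left(25 + 16\right)\right) - 845 = 37 \left(-6 + 41\right) - 845 = 37 \cdot 35 - 845 = 1295 - 845 = 450$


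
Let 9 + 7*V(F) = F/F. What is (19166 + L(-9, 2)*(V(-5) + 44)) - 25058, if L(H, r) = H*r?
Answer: -46644/7 ≈ -6663.4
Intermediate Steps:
V(F) = -8/7 (V(F) = -9/7 + (F/F)/7 = -9/7 + (⅐)*1 = -9/7 + ⅐ = -8/7)
(19166 + L(-9, 2)*(V(-5) + 44)) - 25058 = (19166 + (-9*2)*(-8/7 + 44)) - 25058 = (19166 - 18*300/7) - 25058 = (19166 - 5400/7) - 25058 = 128762/7 - 25058 = -46644/7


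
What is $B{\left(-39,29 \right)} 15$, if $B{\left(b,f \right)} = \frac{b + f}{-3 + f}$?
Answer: $- \frac{75}{13} \approx -5.7692$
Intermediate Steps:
$B{\left(b,f \right)} = \frac{b + f}{-3 + f}$
$B{\left(-39,29 \right)} 15 = \frac{-39 + 29}{-3 + 29} \cdot 15 = \frac{1}{26} \left(-10\right) 15 = \left(- \frac{5}{13}\right) 15 = - \frac{75}{13}$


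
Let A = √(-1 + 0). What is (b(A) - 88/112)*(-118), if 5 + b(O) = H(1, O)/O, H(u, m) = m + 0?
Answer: 3953/7 ≈ 564.71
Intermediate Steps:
H(u, m) = m
A = I (A = √(-1) = I ≈ 1.0*I)
b(O) = -4 (b(O) = -5 + O/O = -5 + 1 = -4)
(b(A) - 88/112)*(-118) = (-4 - 88/112)*(-118) = (-4 - 88*1/112)*(-118) = (-4 - 11/14)*(-118) = -67/14*(-118) = 3953/7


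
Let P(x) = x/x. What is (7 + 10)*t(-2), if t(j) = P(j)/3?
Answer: 17/3 ≈ 5.6667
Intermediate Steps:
P(x) = 1
t(j) = ⅓ (t(j) = 1/3 = 1*(⅓) = ⅓)
(7 + 10)*t(-2) = (7 + 10)*(⅓) = 17*(⅓) = 17/3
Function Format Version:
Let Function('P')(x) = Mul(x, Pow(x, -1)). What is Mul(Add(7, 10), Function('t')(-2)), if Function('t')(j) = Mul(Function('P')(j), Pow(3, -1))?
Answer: Rational(17, 3) ≈ 5.6667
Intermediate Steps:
Function('P')(x) = 1
Function('t')(j) = Rational(1, 3) (Function('t')(j) = Mul(1, Pow(3, -1)) = Mul(1, Rational(1, 3)) = Rational(1, 3))
Mul(Add(7, 10), Function('t')(-2)) = Mul(Add(7, 10), Rational(1, 3)) = Mul(17, Rational(1, 3)) = Rational(17, 3)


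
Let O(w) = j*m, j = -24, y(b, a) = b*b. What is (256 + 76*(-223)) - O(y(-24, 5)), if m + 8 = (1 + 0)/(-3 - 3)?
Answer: -16888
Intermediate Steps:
y(b, a) = b²
m = -49/6 (m = -8 + (1 + 0)/(-3 - 3) = -8 + 1/(-6) = -8 + 1*(-⅙) = -8 - ⅙ = -49/6 ≈ -8.1667)
O(w) = 196 (O(w) = -24*(-49/6) = 196)
(256 + 76*(-223)) - O(y(-24, 5)) = (256 + 76*(-223)) - 1*196 = (256 - 16948) - 196 = -16692 - 196 = -16888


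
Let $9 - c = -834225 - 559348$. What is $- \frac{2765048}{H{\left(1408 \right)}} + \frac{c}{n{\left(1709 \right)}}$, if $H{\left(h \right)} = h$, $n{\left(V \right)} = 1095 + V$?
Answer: $- \frac{16451793}{11216} \approx -1466.8$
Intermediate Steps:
$c = 1393582$ ($c = 9 - \left(-834225 - 559348\right) = 9 - -1393573 = 9 + 1393573 = 1393582$)
$- \frac{2765048}{H{\left(1408 \right)}} + \frac{c}{n{\left(1709 \right)}} = - \frac{2765048}{1408} + \frac{1393582}{1095 + 1709} = \left(-2765048\right) \frac{1}{1408} + \frac{1393582}{2804} = - \frac{31421}{16} + 1393582 \cdot \frac{1}{2804} = - \frac{31421}{16} + \frac{696791}{1402} = - \frac{16451793}{11216}$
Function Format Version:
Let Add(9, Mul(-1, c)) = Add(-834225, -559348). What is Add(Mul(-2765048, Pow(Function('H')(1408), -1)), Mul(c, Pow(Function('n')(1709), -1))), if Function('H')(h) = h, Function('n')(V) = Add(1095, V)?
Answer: Rational(-16451793, 11216) ≈ -1466.8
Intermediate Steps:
c = 1393582 (c = Add(9, Mul(-1, Add(-834225, -559348))) = Add(9, Mul(-1, -1393573)) = Add(9, 1393573) = 1393582)
Add(Mul(-2765048, Pow(Function('H')(1408), -1)), Mul(c, Pow(Function('n')(1709), -1))) = Add(Mul(-2765048, Pow(1408, -1)), Mul(1393582, Pow(Add(1095, 1709), -1))) = Add(Mul(-2765048, Rational(1, 1408)), Mul(1393582, Pow(2804, -1))) = Add(Rational(-31421, 16), Mul(1393582, Rational(1, 2804))) = Add(Rational(-31421, 16), Rational(696791, 1402)) = Rational(-16451793, 11216)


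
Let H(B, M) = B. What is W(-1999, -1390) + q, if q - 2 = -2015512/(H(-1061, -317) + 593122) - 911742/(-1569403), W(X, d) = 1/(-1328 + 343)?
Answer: -754433576018963/915244574939255 ≈ -0.82430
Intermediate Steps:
W(X, d) = -1/985 (W(X, d) = 1/(-985) = -1/985)
q = -764979079908/929182309583 (q = 2 + (-2015512/(-1061 + 593122) - 911742/(-1569403)) = 2 + (-2015512/592061 - 911742*(-1/1569403)) = 2 + (-2015512*1/592061 + 911742/1569403) = 2 + (-2015512/592061 + 911742/1569403) = 2 - 2623343699074/929182309583 = -764979079908/929182309583 ≈ -0.82328)
W(-1999, -1390) + q = -1/985 - 764979079908/929182309583 = -754433576018963/915244574939255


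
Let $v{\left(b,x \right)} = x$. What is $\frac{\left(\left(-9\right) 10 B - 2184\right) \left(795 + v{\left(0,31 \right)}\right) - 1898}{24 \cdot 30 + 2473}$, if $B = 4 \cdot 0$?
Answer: $- \frac{1805882}{3193} \approx -565.58$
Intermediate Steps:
$B = 0$
$\frac{\left(\left(-9\right) 10 B - 2184\right) \left(795 + v{\left(0,31 \right)}\right) - 1898}{24 \cdot 30 + 2473} = \frac{\left(\left(-9\right) 10 \cdot 0 - 2184\right) \left(795 + 31\right) - 1898}{24 \cdot 30 + 2473} = \frac{\left(\left(-90\right) 0 - 2184\right) 826 + \left(-2453 + 555\right)}{720 + 2473} = \frac{\left(0 - 2184\right) 826 - 1898}{3193} = \left(\left(-2184\right) 826 - 1898\right) \frac{1}{3193} = \left(-1803984 - 1898\right) \frac{1}{3193} = \left(-1805882\right) \frac{1}{3193} = - \frac{1805882}{3193}$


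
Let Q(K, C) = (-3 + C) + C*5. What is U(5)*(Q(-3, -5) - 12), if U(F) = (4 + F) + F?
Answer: -630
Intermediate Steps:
U(F) = 4 + 2*F
Q(K, C) = -3 + 6*C (Q(K, C) = (-3 + C) + 5*C = -3 + 6*C)
U(5)*(Q(-3, -5) - 12) = (4 + 2*5)*((-3 + 6*(-5)) - 12) = (4 + 10)*((-3 - 30) - 12) = 14*(-33 - 12) = 14*(-45) = -630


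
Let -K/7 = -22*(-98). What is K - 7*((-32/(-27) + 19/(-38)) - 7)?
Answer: -812581/54 ≈ -15048.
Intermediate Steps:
K = -15092 (K = -(-154)*(-98) = -7*2156 = -15092)
K - 7*((-32/(-27) + 19/(-38)) - 7) = -15092 - 7*((-32/(-27) + 19/(-38)) - 7) = -15092 - 7*((-32*(-1/27) + 19*(-1/38)) - 7) = -15092 - 7*((32/27 - ½) - 7) = -15092 - 7*(37/54 - 7) = -15092 - 7*(-341)/54 = -15092 - 1*(-2387/54) = -15092 + 2387/54 = -812581/54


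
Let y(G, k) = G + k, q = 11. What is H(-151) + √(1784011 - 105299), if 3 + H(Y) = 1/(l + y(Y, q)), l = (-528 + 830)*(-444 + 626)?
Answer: -164471/54824 + 2*√419678 ≈ 1292.7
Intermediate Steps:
l = 54964 (l = 302*182 = 54964)
H(Y) = -3 + 1/(54975 + Y) (H(Y) = -3 + 1/(54964 + (Y + 11)) = -3 + 1/(54964 + (11 + Y)) = -3 + 1/(54975 + Y))
H(-151) + √(1784011 - 105299) = (-164924 - 3*(-151))/(54975 - 151) + √(1784011 - 105299) = (-164924 + 453)/54824 + √1678712 = (1/54824)*(-164471) + 2*√419678 = -164471/54824 + 2*√419678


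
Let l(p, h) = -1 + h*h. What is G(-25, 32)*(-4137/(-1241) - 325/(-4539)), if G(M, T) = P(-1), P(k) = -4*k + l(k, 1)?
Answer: 4513216/331347 ≈ 13.621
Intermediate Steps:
l(p, h) = -1 + h²
P(k) = -4*k (P(k) = -4*k + (-1 + 1²) = -4*k + (-1 + 1) = -4*k + 0 = -4*k)
G(M, T) = 4 (G(M, T) = -4*(-1) = 4)
G(-25, 32)*(-4137/(-1241) - 325/(-4539)) = 4*(-4137/(-1241) - 325/(-4539)) = 4*(-4137*(-1/1241) - 325*(-1/4539)) = 4*(4137/1241 + 325/4539) = 4*(1128304/331347) = 4513216/331347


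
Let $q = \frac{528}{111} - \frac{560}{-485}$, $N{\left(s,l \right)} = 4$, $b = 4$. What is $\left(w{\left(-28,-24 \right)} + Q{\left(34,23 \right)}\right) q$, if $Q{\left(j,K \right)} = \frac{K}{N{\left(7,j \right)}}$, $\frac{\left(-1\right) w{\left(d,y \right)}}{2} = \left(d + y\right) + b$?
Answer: $\frac{58344}{97} \approx 601.48$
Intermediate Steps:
$w{\left(d,y \right)} = -8 - 2 d - 2 y$ ($w{\left(d,y \right)} = - 2 \left(\left(d + y\right) + 4\right) = - 2 \left(4 + d + y\right) = -8 - 2 d - 2 y$)
$Q{\left(j,K \right)} = \frac{K}{4}$
$q = \frac{21216}{3589}$ ($q = 528 \cdot \frac{1}{111} - - \frac{112}{97} = \frac{176}{37} + \frac{112}{97} = \frac{21216}{3589} \approx 5.9114$)
$\left(w{\left(-28,-24 \right)} + Q{\left(34,23 \right)}\right) q = \left(\left(-8 - -56 - -48\right) + \frac{1}{4} \cdot 23\right) \frac{21216}{3589} = \left(\left(-8 + 56 + 48\right) + \frac{23}{4}\right) \frac{21216}{3589} = \left(96 + \frac{23}{4}\right) \frac{21216}{3589} = \frac{407}{4} \cdot \frac{21216}{3589} = \frac{58344}{97}$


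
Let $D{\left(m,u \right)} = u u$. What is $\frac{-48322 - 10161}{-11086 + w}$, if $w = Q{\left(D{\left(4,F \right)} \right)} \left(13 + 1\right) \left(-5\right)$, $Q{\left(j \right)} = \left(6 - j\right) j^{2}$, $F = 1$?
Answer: $\frac{58483}{11436} \approx 5.1139$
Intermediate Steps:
$D{\left(m,u \right)} = u^{2}$
$Q{\left(j \right)} = j^{2} \left(6 - j\right)$
$w = -350$ ($w = \left(1^{2}\right)^{2} \left(6 - 1^{2}\right) \left(13 + 1\right) \left(-5\right) = 1^{2} \left(6 - 1\right) 14 \left(-5\right) = 1 \left(6 - 1\right) 14 \left(-5\right) = 1 \cdot 5 \cdot 14 \left(-5\right) = 5 \cdot 14 \left(-5\right) = 70 \left(-5\right) = -350$)
$\frac{-48322 - 10161}{-11086 + w} = \frac{-48322 - 10161}{-11086 - 350} = - \frac{58483}{-11436} = \left(-58483\right) \left(- \frac{1}{11436}\right) = \frac{58483}{11436}$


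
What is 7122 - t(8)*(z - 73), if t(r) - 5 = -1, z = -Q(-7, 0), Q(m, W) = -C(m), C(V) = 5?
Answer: 7394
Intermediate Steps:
Q(m, W) = -5 (Q(m, W) = -1*5 = -5)
z = 5 (z = -1*(-5) = 5)
t(r) = 4 (t(r) = 5 - 1 = 4)
7122 - t(8)*(z - 73) = 7122 - 4*(5 - 73) = 7122 - 4*(-68) = 7122 - 1*(-272) = 7122 + 272 = 7394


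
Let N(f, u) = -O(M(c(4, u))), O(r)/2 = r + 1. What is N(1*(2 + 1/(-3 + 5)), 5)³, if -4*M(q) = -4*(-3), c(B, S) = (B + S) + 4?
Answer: 64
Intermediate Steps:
c(B, S) = 4 + B + S
M(q) = -3 (M(q) = -(-1)*(-3) = -¼*12 = -3)
O(r) = 2 + 2*r (O(r) = 2*(r + 1) = 2*(1 + r) = 2 + 2*r)
N(f, u) = 4 (N(f, u) = -(2 + 2*(-3)) = -(2 - 6) = -1*(-4) = 4)
N(1*(2 + 1/(-3 + 5)), 5)³ = 4³ = 64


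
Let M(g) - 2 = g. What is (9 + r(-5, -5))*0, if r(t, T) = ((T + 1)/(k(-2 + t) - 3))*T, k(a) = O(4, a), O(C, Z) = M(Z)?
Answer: 0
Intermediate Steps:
M(g) = 2 + g
O(C, Z) = 2 + Z
k(a) = 2 + a
r(t, T) = T*(1 + T)/(-3 + t) (r(t, T) = ((T + 1)/((2 + (-2 + t)) - 3))*T = ((1 + T)/(t - 3))*T = ((1 + T)/(-3 + t))*T = T*(1 + T)/(-3 + t))
(9 + r(-5, -5))*0 = (9 - 5*(1 - 5)/(-3 - 5))*0 = (9 - 5*(-4)/(-8))*0 = (9 - 5*(-1/8)*(-4))*0 = (9 - 5/2)*0 = (13/2)*0 = 0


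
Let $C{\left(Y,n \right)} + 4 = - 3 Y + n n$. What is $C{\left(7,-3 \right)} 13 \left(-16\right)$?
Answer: $3328$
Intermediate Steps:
$C{\left(Y,n \right)} = -4 + n^{2} - 3 Y$ ($C{\left(Y,n \right)} = -4 - \left(3 Y - n n\right) = -4 - \left(- n^{2} + 3 Y\right) = -4 + n^{2} - 3 Y$)
$C{\left(7,-3 \right)} 13 \left(-16\right) = \left(-4 + \left(-3\right)^{2} - 21\right) 13 \left(-16\right) = \left(-4 + 9 - 21\right) 13 \left(-16\right) = \left(-16\right) 13 \left(-16\right) = \left(-208\right) \left(-16\right) = 3328$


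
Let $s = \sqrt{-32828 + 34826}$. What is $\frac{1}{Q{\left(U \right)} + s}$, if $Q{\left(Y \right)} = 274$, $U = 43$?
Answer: $\frac{137}{36539} - \frac{3 \sqrt{222}}{73078} \approx 0.0031378$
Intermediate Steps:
$s = 3 \sqrt{222}$ ($s = \sqrt{1998} = 3 \sqrt{222} \approx 44.699$)
$\frac{1}{Q{\left(U \right)} + s} = \frac{1}{274 + 3 \sqrt{222}}$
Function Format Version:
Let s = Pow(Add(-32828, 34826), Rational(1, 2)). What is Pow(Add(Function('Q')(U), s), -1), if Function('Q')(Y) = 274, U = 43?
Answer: Add(Rational(137, 36539), Mul(Rational(-3, 73078), Pow(222, Rational(1, 2)))) ≈ 0.0031378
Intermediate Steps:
s = Mul(3, Pow(222, Rational(1, 2))) (s = Pow(1998, Rational(1, 2)) = Mul(3, Pow(222, Rational(1, 2))) ≈ 44.699)
Pow(Add(Function('Q')(U), s), -1) = Pow(Add(274, Mul(3, Pow(222, Rational(1, 2)))), -1)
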